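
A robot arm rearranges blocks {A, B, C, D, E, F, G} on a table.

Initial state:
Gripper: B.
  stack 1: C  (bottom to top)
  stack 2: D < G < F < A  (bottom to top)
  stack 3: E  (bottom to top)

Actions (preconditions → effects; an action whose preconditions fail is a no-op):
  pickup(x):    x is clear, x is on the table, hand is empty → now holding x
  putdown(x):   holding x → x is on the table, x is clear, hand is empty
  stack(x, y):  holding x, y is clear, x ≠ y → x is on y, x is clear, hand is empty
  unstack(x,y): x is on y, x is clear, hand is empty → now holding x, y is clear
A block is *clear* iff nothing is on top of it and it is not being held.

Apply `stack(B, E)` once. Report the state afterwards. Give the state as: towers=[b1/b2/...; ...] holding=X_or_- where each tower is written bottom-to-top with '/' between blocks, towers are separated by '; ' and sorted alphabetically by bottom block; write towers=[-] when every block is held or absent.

towers=[C; D/G/F/A; E/B] holding=-

before: towers=[C; D/G/F/A; E] holding=B
pre[stack(B, E)]: holding(B) ok, clear(E) ok, B≠E ok
all met → apply stack(B, E)
after:  towers=[C; D/G/F/A; E/B] holding=-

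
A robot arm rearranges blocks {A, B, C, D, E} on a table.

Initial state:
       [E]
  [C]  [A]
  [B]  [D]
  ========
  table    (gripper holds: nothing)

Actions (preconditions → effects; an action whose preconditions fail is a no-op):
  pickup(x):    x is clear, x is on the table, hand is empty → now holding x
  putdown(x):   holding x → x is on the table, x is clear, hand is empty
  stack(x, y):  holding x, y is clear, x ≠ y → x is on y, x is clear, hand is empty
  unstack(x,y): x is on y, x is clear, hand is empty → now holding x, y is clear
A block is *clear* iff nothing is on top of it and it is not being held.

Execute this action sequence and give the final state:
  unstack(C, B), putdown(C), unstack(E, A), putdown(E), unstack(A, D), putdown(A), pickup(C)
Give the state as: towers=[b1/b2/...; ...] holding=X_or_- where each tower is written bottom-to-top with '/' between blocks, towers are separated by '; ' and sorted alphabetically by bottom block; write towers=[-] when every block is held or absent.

towers=[A; B; D; E] holding=C

step 1 (unstack(C, B)): towers=[B; D/A/E] holding=C
step 2 (putdown(C)): towers=[B; C; D/A/E] holding=-
step 3 (unstack(E, A)): towers=[B; C; D/A] holding=E
step 4 (putdown(E)): towers=[B; C; D/A; E] holding=-
step 5 (unstack(A, D)): towers=[B; C; D; E] holding=A
step 6 (putdown(A)): towers=[A; B; C; D; E] holding=-
step 7 (pickup(C)): towers=[A; B; D; E] holding=C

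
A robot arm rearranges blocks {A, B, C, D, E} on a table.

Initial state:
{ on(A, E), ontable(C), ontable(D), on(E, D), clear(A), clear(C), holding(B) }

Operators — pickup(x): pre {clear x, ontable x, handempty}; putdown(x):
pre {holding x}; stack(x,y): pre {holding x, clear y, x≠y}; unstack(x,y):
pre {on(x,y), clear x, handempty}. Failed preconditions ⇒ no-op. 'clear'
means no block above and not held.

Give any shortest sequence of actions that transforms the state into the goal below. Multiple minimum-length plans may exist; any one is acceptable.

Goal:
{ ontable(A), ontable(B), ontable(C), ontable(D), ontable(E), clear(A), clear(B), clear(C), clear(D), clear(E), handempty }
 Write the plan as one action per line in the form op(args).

putdown(B)
unstack(A, E)
putdown(A)
unstack(E, D)
putdown(E)

step 1 (putdown(B)): towers=[B; C; D/E/A] holding=-
step 2 (unstack(A, E)): towers=[B; C; D/E] holding=A
step 3 (putdown(A)): towers=[A; B; C; D/E] holding=-
step 4 (unstack(E, D)): towers=[A; B; C; D] holding=E
step 5 (putdown(E)): towers=[A; B; C; D; E] holding=-
goal check: towers=[A; B; C; D; E] holding=- — reached (length 5, optimal by BFS)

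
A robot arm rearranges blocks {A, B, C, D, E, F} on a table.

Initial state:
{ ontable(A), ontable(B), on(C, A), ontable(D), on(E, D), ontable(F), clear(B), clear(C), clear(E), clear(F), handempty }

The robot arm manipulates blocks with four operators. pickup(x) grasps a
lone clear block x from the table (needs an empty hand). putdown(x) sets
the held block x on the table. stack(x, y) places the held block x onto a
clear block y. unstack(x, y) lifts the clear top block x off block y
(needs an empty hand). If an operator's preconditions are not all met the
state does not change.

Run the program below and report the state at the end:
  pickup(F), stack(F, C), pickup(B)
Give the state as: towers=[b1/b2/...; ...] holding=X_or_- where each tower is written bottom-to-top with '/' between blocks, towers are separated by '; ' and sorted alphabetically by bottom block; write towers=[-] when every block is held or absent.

towers=[A/C/F; D/E] holding=B

step 1 (pickup(F)): towers=[A/C; B; D/E] holding=F
step 2 (stack(F, C)): towers=[A/C/F; B; D/E] holding=-
step 3 (pickup(B)): towers=[A/C/F; D/E] holding=B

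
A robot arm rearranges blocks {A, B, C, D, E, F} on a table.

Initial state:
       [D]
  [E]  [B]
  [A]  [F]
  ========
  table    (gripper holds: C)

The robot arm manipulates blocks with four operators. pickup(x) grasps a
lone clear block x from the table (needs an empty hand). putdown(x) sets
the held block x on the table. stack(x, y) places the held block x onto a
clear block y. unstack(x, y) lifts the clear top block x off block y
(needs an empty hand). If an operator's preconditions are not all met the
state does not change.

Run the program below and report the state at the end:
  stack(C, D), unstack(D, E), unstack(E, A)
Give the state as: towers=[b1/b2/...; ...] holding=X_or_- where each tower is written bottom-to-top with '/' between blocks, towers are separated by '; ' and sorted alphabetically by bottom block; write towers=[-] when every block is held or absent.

towers=[A; F/B/D/C] holding=E

step 1 (stack(C, D)): towers=[A/E; F/B/D/C] holding=-
step 2 (unstack(D, E)) [no-op]: towers=[A/E; F/B/D/C] holding=-
step 3 (unstack(E, A)): towers=[A; F/B/D/C] holding=E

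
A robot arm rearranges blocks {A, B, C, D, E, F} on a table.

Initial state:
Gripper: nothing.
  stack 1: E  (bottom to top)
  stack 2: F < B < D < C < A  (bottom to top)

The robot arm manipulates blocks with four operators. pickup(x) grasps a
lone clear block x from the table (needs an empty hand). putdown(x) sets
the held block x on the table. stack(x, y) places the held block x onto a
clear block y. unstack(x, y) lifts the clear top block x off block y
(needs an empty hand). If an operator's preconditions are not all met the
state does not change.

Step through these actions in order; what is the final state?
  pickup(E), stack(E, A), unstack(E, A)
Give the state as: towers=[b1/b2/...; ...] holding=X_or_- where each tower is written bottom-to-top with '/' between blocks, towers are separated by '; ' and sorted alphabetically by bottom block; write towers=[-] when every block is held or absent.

towers=[F/B/D/C/A] holding=E

step 1 (pickup(E)): towers=[F/B/D/C/A] holding=E
step 2 (stack(E, A)): towers=[F/B/D/C/A/E] holding=-
step 3 (unstack(E, A)): towers=[F/B/D/C/A] holding=E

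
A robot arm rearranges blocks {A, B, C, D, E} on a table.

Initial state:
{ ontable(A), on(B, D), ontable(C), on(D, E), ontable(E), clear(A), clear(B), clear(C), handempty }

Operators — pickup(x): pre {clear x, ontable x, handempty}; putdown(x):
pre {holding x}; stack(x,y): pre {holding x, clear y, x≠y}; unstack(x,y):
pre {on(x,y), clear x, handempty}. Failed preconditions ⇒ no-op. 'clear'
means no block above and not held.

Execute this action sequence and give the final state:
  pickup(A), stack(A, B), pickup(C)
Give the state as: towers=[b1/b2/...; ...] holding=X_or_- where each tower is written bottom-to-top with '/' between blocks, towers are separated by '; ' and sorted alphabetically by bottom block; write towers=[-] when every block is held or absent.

step 1 (pickup(A)): towers=[C; E/D/B] holding=A
step 2 (stack(A, B)): towers=[C; E/D/B/A] holding=-
step 3 (pickup(C)): towers=[E/D/B/A] holding=C

towers=[E/D/B/A] holding=C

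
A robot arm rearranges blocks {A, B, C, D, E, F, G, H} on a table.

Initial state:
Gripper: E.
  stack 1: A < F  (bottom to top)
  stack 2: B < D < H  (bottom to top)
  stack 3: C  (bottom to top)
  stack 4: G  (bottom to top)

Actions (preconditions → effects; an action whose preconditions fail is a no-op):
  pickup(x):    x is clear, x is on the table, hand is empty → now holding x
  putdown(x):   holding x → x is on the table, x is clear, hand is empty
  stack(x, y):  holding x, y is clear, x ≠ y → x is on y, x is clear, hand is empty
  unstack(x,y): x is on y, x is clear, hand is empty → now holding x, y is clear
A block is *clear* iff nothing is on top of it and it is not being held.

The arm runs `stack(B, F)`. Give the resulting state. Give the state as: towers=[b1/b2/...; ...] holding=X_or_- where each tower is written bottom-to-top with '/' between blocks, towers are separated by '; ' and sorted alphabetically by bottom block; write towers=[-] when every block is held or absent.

towers=[A/F; B/D/H; C; G] holding=E

before: towers=[A/F; B/D/H; C; G] holding=E
pre[stack(B, F)]: holding(B) no, clear(F) yes, B≠F yes
holding(B) unmet → stack(B, F) is a no-op
after:  towers=[A/F; B/D/H; C; G] holding=E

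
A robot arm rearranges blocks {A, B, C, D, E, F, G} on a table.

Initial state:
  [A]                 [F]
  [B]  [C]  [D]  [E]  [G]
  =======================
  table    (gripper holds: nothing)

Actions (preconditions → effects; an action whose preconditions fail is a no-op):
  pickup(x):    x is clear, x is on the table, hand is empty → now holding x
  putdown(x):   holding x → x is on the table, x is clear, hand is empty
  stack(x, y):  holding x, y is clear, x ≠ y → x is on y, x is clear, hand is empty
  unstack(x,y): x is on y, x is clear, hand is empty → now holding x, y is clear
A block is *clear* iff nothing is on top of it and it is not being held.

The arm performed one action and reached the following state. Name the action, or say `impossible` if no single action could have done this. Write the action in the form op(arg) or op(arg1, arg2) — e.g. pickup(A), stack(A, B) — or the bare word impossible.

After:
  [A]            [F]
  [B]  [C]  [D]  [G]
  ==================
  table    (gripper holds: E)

target: towers=[B/A; C; D; G/F] holding=E
     unstack(F, G) → towers=[B/A; C; D; E; G] holding=F
         pickup(D) → towers=[B/A; C; E; G/F] holding=D
     unstack(A, B) → towers=[B; C; D; E; G/F] holding=A
         pickup(E) → towers=[B/A; C; D; G/F] holding=E  ← match
         pickup(C) → towers=[B/A; D; E; G/F] holding=C

pickup(E)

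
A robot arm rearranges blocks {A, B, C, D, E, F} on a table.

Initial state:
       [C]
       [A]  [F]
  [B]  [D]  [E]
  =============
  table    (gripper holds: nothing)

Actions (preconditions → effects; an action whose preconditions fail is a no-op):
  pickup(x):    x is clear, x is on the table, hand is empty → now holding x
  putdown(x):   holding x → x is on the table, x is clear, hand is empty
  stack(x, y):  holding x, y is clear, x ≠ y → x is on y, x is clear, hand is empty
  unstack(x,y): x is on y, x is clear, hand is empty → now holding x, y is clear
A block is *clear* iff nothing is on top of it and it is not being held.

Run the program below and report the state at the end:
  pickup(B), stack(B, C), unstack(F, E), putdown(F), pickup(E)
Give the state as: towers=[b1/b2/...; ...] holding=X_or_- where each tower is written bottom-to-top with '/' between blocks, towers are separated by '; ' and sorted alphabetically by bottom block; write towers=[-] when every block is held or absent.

towers=[D/A/C/B; F] holding=E

step 1 (pickup(B)): towers=[D/A/C; E/F] holding=B
step 2 (stack(B, C)): towers=[D/A/C/B; E/F] holding=-
step 3 (unstack(F, E)): towers=[D/A/C/B; E] holding=F
step 4 (putdown(F)): towers=[D/A/C/B; E; F] holding=-
step 5 (pickup(E)): towers=[D/A/C/B; F] holding=E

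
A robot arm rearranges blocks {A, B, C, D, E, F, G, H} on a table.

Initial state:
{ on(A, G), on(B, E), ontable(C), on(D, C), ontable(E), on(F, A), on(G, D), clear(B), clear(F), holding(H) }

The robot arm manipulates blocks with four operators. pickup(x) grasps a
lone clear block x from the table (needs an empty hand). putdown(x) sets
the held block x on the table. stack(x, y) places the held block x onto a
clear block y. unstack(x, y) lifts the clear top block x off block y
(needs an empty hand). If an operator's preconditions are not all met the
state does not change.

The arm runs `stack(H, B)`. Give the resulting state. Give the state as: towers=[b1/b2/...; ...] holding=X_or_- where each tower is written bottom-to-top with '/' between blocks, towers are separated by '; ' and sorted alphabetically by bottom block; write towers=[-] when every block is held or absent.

before: towers=[C/D/G/A/F; E/B] holding=H
pre[stack(H, B)]: holding(H) ok, clear(B) ok, H≠B ok
all met → apply stack(H, B)
after:  towers=[C/D/G/A/F; E/B/H] holding=-

towers=[C/D/G/A/F; E/B/H] holding=-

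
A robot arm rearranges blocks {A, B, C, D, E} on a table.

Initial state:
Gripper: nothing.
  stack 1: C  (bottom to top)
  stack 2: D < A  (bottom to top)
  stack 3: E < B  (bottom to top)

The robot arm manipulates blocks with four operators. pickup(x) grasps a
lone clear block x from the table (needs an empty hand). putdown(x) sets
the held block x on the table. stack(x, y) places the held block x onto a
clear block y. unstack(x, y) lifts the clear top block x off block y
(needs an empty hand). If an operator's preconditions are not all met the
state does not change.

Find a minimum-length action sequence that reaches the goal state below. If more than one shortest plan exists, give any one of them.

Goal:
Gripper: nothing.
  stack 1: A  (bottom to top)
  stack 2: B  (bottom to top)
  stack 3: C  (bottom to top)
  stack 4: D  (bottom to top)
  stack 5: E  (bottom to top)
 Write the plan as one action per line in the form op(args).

unstack(B, E)
putdown(B)
unstack(A, D)
putdown(A)

step 1 (unstack(B, E)): towers=[C; D/A; E] holding=B
step 2 (putdown(B)): towers=[B; C; D/A; E] holding=-
step 3 (unstack(A, D)): towers=[B; C; D; E] holding=A
step 4 (putdown(A)): towers=[A; B; C; D; E] holding=-
goal check: towers=[A; B; C; D; E] holding=- — reached (length 4, optimal by BFS)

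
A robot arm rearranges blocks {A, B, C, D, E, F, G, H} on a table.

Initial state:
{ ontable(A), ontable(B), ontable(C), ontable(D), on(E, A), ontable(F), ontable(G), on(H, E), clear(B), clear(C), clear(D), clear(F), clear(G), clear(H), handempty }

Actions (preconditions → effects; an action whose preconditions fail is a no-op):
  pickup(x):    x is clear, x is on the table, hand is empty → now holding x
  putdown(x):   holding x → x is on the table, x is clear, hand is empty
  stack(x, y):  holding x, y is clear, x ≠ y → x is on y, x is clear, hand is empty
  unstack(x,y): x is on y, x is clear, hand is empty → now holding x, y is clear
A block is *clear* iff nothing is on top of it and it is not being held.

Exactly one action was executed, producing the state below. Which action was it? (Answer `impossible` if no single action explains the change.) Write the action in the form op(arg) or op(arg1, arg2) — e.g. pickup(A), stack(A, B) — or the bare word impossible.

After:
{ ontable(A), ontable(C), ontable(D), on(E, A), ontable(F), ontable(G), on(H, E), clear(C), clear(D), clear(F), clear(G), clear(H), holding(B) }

pickup(B)

target: towers=[A/E/H; C; D; F; G] holding=B
         pickup(G) → towers=[A/E/H; B; C; D; F] holding=G
     unstack(H, E) → towers=[A/E; B; C; D; F; G] holding=H
         pickup(B) → towers=[A/E/H; C; D; F; G] holding=B  ← match
         pickup(F) → towers=[A/E/H; B; C; D; G] holding=F
         pickup(D) → towers=[A/E/H; B; C; F; G] holding=D
         pickup(C) → towers=[A/E/H; B; D; F; G] holding=C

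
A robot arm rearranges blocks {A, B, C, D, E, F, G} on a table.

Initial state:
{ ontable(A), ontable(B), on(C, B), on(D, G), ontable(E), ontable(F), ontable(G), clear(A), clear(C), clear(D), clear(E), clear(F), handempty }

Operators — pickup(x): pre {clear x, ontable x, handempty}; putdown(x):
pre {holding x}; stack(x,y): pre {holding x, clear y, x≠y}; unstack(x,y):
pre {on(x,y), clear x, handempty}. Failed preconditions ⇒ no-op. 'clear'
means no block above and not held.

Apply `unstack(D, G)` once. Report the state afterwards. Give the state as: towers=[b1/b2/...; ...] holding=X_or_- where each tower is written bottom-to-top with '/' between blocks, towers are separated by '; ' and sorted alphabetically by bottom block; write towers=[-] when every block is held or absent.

towers=[A; B/C; E; F; G] holding=D

before: towers=[A; B/C; E; F; G/D] holding=-
pre[unstack(D, G)]: on(D,G) ok, clear(D) ok, handempty ok
all met → apply unstack(D, G)
after:  towers=[A; B/C; E; F; G] holding=D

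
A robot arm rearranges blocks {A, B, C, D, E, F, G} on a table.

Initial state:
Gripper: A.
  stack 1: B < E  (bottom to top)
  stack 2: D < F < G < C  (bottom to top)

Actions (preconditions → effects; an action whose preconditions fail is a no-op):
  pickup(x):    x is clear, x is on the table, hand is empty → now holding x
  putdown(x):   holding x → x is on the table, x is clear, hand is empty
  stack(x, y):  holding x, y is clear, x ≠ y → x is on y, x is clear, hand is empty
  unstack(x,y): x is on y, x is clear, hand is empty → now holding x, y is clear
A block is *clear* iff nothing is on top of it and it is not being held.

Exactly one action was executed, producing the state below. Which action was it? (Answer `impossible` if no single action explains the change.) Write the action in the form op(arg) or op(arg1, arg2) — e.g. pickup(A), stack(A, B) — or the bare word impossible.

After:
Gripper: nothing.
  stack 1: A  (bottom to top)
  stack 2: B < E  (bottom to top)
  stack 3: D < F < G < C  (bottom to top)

putdown(A)

target: towers=[A; B/E; D/F/G/C] holding=-
        putdown(A) → towers=[A; B/E; D/F/G/C] holding=-  ← match
       stack(A, E) → towers=[B/E/A; D/F/G/C] holding=-
       stack(A, C) → towers=[B/E; D/F/G/C/A] holding=-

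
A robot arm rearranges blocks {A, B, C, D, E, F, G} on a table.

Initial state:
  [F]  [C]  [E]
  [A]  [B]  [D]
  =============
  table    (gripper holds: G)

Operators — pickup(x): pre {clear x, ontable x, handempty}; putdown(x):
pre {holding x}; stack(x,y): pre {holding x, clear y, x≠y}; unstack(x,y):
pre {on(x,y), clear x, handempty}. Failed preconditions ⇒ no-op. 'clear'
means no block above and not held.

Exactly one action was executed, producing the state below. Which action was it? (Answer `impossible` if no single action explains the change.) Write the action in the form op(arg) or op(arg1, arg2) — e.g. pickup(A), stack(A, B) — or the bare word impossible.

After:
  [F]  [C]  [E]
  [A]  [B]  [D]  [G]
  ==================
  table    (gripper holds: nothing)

putdown(G)

target: towers=[A/F; B/C; D/E; G] holding=-
        putdown(G) → towers=[A/F; B/C; D/E; G] holding=-  ← match
       stack(G, F) → towers=[A/F/G; B/C; D/E] holding=-
       stack(G, E) → towers=[A/F; B/C; D/E/G] holding=-
       stack(G, C) → towers=[A/F; B/C/G; D/E] holding=-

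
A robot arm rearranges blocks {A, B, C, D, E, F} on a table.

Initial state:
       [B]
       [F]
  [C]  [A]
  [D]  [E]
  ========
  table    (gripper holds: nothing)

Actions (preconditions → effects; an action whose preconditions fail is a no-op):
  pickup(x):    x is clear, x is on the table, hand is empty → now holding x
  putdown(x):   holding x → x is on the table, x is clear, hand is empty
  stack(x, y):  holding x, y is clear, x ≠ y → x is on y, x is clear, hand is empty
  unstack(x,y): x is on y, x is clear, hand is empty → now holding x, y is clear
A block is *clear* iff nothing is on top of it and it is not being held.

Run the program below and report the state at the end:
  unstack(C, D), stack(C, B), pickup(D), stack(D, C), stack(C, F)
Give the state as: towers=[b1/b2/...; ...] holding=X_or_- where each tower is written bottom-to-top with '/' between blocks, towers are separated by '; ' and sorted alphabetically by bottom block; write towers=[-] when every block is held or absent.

step 1 (unstack(C, D)): towers=[D; E/A/F/B] holding=C
step 2 (stack(C, B)): towers=[D; E/A/F/B/C] holding=-
step 3 (pickup(D)): towers=[E/A/F/B/C] holding=D
step 4 (stack(D, C)): towers=[E/A/F/B/C/D] holding=-
step 5 (stack(C, F)) [no-op]: towers=[E/A/F/B/C/D] holding=-

towers=[E/A/F/B/C/D] holding=-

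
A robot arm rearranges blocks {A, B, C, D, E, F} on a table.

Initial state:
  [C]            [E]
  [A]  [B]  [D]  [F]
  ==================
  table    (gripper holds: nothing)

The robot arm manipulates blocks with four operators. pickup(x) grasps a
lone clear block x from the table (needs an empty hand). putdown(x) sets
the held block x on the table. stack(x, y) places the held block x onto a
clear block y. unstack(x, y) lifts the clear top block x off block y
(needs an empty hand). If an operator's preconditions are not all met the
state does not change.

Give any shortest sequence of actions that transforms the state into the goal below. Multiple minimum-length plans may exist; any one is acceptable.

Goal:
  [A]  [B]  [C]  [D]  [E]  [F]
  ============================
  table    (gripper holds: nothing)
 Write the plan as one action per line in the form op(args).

unstack(E, F)
putdown(E)
unstack(C, A)
putdown(C)

step 1 (unstack(E, F)): towers=[A/C; B; D; F] holding=E
step 2 (putdown(E)): towers=[A/C; B; D; E; F] holding=-
step 3 (unstack(C, A)): towers=[A; B; D; E; F] holding=C
step 4 (putdown(C)): towers=[A; B; C; D; E; F] holding=-
goal check: towers=[A; B; C; D; E; F] holding=- — reached (length 4, optimal by BFS)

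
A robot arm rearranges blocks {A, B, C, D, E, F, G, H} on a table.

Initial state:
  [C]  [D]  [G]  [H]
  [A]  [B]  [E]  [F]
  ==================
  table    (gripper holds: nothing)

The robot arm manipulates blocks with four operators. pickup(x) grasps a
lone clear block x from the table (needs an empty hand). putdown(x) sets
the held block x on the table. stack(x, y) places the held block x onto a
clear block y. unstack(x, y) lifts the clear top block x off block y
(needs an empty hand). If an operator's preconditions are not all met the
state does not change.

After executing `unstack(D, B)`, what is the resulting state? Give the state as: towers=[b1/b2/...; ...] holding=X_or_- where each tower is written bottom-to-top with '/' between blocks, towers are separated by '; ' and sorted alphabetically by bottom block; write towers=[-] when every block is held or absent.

before: towers=[A/C; B/D; E/G; F/H] holding=-
pre[unstack(D, B)]: on(D,B) ok, clear(D) ok, handempty ok
all met → apply unstack(D, B)
after:  towers=[A/C; B; E/G; F/H] holding=D

towers=[A/C; B; E/G; F/H] holding=D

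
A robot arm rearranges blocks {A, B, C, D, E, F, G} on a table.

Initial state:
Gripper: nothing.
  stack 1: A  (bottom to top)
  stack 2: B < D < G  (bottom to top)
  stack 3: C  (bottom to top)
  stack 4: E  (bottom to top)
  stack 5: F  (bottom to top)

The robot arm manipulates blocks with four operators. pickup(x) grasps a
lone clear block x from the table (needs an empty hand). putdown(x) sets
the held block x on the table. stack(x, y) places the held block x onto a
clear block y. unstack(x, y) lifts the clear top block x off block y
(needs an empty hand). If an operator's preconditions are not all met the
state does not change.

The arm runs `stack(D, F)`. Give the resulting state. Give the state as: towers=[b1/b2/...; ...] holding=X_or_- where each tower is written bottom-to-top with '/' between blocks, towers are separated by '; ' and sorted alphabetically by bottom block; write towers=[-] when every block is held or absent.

towers=[A; B/D/G; C; E; F] holding=-

before: towers=[A; B/D/G; C; E; F] holding=-
pre[stack(D, F)]: holding(D) ✗, clear(F) ✓, D≠F ✓
holding(D) unmet → stack(D, F) is a no-op
after:  towers=[A; B/D/G; C; E; F] holding=-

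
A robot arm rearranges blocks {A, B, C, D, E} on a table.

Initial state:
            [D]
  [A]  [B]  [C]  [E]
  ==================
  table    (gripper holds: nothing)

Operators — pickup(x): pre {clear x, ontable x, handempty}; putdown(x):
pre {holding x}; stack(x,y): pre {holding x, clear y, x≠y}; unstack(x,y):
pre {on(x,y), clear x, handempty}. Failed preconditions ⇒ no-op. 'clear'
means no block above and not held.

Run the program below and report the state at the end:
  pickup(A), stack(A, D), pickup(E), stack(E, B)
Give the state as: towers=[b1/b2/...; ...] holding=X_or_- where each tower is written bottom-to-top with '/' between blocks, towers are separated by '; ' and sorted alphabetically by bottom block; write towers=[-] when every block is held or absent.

towers=[B/E; C/D/A] holding=-

step 1 (pickup(A)): towers=[B; C/D; E] holding=A
step 2 (stack(A, D)): towers=[B; C/D/A; E] holding=-
step 3 (pickup(E)): towers=[B; C/D/A] holding=E
step 4 (stack(E, B)): towers=[B/E; C/D/A] holding=-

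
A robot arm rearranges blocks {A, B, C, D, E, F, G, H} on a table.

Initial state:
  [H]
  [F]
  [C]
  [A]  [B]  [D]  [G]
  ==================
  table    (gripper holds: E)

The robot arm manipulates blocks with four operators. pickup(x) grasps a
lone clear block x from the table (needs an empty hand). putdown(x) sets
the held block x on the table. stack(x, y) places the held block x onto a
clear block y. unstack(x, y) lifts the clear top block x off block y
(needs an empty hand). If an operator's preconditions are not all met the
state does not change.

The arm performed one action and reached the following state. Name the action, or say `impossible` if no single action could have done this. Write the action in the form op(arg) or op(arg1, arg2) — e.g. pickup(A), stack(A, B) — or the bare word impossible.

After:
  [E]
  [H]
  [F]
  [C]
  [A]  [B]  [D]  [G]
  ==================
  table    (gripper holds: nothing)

target: towers=[A/C/F/H/E; B; D; G] holding=-
        putdown(E) → towers=[A/C/F/H; B; D; E; G] holding=-
       stack(E, G) → towers=[A/C/F/H; B; D; G/E] holding=-
       stack(E, H) → towers=[A/C/F/H/E; B; D; G] holding=-  ← match
       stack(E, B) → towers=[A/C/F/H; B/E; D; G] holding=-
       stack(E, D) → towers=[A/C/F/H; B; D/E; G] holding=-

stack(E, H)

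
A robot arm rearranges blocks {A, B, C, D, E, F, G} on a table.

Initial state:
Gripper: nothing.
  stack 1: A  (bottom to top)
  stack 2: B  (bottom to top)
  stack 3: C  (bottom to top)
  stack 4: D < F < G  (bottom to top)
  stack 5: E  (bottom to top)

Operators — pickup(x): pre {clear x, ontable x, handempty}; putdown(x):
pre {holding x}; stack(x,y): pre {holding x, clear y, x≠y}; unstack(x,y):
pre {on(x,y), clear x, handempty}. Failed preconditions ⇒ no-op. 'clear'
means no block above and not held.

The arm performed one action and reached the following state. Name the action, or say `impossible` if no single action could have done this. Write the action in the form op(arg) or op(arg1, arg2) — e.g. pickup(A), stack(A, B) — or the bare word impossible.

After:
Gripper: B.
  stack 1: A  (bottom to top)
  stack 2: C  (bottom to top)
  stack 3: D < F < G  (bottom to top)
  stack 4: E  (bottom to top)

pickup(B)

target: towers=[A; C; D/F/G; E] holding=B
         pickup(B) → towers=[A; C; D/F/G; E] holding=B  ← match
     unstack(G, F) → towers=[A; B; C; D/F; E] holding=G
         pickup(A) → towers=[B; C; D/F/G; E] holding=A
         pickup(E) → towers=[A; B; C; D/F/G] holding=E
         pickup(C) → towers=[A; B; D/F/G; E] holding=C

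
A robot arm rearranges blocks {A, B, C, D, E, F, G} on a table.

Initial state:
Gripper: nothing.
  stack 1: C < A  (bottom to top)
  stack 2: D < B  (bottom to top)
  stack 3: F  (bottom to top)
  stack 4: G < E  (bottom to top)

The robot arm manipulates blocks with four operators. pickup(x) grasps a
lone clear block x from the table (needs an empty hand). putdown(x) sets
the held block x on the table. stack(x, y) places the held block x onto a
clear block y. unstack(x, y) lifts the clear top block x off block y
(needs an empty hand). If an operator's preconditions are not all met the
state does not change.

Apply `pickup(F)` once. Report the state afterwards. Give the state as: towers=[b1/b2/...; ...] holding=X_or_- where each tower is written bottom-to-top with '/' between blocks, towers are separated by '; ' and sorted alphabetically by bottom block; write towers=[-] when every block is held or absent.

towers=[C/A; D/B; G/E] holding=F

before: towers=[C/A; D/B; F; G/E] holding=-
pre[pickup(F)]: clear(F) ok, ontable(F) ok, handempty ok
all met → apply pickup(F)
after:  towers=[C/A; D/B; G/E] holding=F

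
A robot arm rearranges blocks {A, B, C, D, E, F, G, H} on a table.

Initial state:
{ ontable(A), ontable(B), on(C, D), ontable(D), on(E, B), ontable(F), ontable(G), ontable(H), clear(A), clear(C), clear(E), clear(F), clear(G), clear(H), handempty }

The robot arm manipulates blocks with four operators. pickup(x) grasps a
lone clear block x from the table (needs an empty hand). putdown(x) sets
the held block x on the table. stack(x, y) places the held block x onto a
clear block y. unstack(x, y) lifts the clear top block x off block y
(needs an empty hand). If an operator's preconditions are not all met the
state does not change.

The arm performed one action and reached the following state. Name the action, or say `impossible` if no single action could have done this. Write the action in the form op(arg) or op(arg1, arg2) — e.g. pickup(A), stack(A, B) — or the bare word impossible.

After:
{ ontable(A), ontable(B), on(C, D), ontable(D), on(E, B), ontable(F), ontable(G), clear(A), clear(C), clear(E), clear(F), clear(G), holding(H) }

pickup(H)

target: towers=[A; B/E; D/C; F; G] holding=H
         pickup(G) → towers=[A; B/E; D/C; F; H] holding=G
         pickup(A) → towers=[B/E; D/C; F; G; H] holding=A
     unstack(E, B) → towers=[A; B; D/C; F; G; H] holding=E
         pickup(H) → towers=[A; B/E; D/C; F; G] holding=H  ← match
         pickup(F) → towers=[A; B/E; D/C; G; H] holding=F
     unstack(C, D) → towers=[A; B/E; D; F; G; H] holding=C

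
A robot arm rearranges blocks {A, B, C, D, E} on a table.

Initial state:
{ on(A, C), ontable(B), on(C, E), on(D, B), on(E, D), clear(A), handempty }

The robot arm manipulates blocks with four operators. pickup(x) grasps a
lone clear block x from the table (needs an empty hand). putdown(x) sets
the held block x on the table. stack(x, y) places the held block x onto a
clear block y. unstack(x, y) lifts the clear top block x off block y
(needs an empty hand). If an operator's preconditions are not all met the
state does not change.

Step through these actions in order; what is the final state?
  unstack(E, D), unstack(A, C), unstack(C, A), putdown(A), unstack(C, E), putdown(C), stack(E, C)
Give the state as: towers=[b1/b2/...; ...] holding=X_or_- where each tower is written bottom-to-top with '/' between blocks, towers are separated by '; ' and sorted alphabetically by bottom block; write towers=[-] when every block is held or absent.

step 1 (unstack(E, D)) [no-op]: towers=[B/D/E/C/A] holding=-
step 2 (unstack(A, C)): towers=[B/D/E/C] holding=A
step 3 (unstack(C, A)) [no-op]: towers=[B/D/E/C] holding=A
step 4 (putdown(A)): towers=[A; B/D/E/C] holding=-
step 5 (unstack(C, E)): towers=[A; B/D/E] holding=C
step 6 (putdown(C)): towers=[A; B/D/E; C] holding=-
step 7 (stack(E, C)) [no-op]: towers=[A; B/D/E; C] holding=-

towers=[A; B/D/E; C] holding=-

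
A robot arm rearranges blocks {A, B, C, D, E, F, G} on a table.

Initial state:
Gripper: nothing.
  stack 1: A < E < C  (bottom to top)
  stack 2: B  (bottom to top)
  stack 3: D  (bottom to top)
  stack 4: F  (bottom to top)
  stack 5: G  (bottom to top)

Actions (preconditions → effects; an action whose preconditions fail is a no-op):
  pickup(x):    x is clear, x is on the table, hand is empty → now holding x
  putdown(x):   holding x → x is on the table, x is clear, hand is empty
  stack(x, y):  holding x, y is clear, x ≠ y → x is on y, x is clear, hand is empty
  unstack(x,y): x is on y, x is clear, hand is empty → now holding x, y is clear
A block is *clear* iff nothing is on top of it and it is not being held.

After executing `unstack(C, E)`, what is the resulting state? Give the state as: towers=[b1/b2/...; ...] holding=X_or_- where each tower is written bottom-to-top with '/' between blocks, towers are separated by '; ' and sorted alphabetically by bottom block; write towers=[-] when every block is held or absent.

towers=[A/E; B; D; F; G] holding=C

before: towers=[A/E/C; B; D; F; G] holding=-
pre[unstack(C, E)]: on(C,E) ok, clear(C) ok, handempty ok
all met → apply unstack(C, E)
after:  towers=[A/E; B; D; F; G] holding=C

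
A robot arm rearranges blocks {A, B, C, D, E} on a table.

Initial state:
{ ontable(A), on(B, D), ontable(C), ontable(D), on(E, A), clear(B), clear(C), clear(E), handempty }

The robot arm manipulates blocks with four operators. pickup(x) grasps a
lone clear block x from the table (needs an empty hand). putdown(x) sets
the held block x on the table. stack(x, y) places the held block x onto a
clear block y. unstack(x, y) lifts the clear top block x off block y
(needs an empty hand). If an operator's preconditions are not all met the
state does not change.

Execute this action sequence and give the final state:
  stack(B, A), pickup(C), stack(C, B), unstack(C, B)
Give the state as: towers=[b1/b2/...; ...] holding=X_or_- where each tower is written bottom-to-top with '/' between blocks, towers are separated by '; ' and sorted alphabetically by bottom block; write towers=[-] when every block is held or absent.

towers=[A/E; D/B] holding=C

step 1 (stack(B, A)) [no-op]: towers=[A/E; C; D/B] holding=-
step 2 (pickup(C)): towers=[A/E; D/B] holding=C
step 3 (stack(C, B)): towers=[A/E; D/B/C] holding=-
step 4 (unstack(C, B)): towers=[A/E; D/B] holding=C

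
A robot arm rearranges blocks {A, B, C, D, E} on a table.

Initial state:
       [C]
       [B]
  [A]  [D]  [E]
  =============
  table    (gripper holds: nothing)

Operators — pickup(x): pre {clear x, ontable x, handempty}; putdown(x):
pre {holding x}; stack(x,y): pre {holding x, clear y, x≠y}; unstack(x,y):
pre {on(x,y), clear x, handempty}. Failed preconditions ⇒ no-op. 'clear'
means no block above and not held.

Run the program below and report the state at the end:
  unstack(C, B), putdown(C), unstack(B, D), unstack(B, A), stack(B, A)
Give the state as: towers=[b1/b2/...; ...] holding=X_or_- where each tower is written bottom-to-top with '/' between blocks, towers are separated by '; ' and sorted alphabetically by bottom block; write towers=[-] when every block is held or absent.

towers=[A/B; C; D; E] holding=-

step 1 (unstack(C, B)): towers=[A; D/B; E] holding=C
step 2 (putdown(C)): towers=[A; C; D/B; E] holding=-
step 3 (unstack(B, D)): towers=[A; C; D; E] holding=B
step 4 (unstack(B, A)) [no-op]: towers=[A; C; D; E] holding=B
step 5 (stack(B, A)): towers=[A/B; C; D; E] holding=-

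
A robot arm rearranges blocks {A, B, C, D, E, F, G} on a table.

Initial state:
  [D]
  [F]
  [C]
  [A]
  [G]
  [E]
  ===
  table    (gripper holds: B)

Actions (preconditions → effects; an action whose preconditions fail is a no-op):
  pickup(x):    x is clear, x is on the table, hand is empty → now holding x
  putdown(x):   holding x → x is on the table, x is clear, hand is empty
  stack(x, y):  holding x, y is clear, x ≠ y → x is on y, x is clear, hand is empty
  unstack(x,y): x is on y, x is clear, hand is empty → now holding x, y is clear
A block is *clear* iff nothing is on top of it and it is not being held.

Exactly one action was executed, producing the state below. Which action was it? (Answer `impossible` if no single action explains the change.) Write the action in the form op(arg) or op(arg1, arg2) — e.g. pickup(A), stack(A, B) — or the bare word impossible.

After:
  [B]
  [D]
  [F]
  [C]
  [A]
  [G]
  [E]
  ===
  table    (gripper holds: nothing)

target: towers=[E/G/A/C/F/D/B] holding=-
        putdown(B) → towers=[B; E/G/A/C/F/D] holding=-
       stack(B, D) → towers=[E/G/A/C/F/D/B] holding=-  ← match

stack(B, D)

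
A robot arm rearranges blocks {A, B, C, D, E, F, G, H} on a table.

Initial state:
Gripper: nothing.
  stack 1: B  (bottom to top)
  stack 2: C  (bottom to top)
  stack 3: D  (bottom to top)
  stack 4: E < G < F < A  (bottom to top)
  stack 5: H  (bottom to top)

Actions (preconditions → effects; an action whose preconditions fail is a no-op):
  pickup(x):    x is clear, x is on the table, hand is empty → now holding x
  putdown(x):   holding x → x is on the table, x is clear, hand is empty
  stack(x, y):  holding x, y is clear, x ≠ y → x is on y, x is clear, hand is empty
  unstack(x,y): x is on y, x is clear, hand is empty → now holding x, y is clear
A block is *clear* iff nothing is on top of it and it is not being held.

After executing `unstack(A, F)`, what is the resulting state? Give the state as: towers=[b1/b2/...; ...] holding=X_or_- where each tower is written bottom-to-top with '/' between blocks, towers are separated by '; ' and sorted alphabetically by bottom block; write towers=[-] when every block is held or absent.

before: towers=[B; C; D; E/G/F/A; H] holding=-
pre[unstack(A, F)]: on(A,F) ✓, clear(A) ✓, handempty ✓
all met → apply unstack(A, F)
after:  towers=[B; C; D; E/G/F; H] holding=A

towers=[B; C; D; E/G/F; H] holding=A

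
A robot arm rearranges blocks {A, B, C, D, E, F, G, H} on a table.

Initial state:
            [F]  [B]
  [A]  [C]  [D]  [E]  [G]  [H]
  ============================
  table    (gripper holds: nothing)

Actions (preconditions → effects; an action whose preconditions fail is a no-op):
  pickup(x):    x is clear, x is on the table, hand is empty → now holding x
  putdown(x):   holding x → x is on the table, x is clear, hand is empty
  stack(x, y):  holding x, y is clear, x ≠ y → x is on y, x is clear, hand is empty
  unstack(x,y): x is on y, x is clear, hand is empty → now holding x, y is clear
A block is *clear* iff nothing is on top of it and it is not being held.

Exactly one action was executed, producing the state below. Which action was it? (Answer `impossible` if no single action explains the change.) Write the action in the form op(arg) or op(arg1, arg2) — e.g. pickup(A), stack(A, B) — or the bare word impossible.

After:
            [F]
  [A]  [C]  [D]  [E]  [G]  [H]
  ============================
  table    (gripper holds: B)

unstack(B, E)

target: towers=[A; C; D/F; E; G; H] holding=B
         pickup(G) → towers=[A; C; D/F; E/B; H] holding=G
         pickup(A) → towers=[C; D/F; E/B; G; H] holding=A
         pickup(H) → towers=[A; C; D/F; E/B; G] holding=H
     unstack(B, E) → towers=[A; C; D/F; E; G; H] holding=B  ← match
     unstack(F, D) → towers=[A; C; D; E/B; G; H] holding=F
         pickup(C) → towers=[A; D/F; E/B; G; H] holding=C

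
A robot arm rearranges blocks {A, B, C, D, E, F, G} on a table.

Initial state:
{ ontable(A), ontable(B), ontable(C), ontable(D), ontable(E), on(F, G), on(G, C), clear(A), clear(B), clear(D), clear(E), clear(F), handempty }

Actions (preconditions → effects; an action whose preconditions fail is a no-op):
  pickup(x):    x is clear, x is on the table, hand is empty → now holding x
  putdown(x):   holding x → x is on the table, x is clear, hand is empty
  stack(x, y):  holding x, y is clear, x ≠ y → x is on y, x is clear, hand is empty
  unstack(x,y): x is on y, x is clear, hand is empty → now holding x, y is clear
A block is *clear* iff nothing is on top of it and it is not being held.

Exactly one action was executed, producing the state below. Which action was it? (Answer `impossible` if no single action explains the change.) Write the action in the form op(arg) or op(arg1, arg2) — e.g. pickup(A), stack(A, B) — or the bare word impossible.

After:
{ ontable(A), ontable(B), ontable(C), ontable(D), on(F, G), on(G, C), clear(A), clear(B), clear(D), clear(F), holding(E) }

target: towers=[A; B; C/G/F; D] holding=E
         pickup(B) → towers=[A; C/G/F; D; E] holding=B
     unstack(F, G) → towers=[A; B; C/G; D; E] holding=F
         pickup(D) → towers=[A; B; C/G/F; E] holding=D
         pickup(A) → towers=[B; C/G/F; D; E] holding=A
         pickup(E) → towers=[A; B; C/G/F; D] holding=E  ← match

pickup(E)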